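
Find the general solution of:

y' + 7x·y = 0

Using integrating factor method:

General solution: y = Ce^(-7x^2/2)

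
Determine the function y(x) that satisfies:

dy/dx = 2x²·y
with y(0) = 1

General solution: y = Ce^(2x³/3)
Applying IC y(0) = 1:
Particular solution: y = e^(2x³/3)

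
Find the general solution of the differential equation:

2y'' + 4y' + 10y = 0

Characteristic equation: 2r² + 4r + 10 = 0
Divide by 2: r² + 2r + 5 = 0
Roots: r = -1 ± 2i (complex conjugates)
General solution: y = e^(-x)(C₁cos(2x) + C₂sin(2x))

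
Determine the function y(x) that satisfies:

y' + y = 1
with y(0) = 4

General solution: y = 1 + Ce^(-x)
Applying y(0) = 4: C = 4 - 1 = 3
Particular solution: y = 1 + 3e^(-x)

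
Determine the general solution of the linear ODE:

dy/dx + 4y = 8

Using integrating factor method:

General solution: y = 2 + Ce^(-4x)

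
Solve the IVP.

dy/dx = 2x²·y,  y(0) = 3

General solution: y = Ce^(2x³/3)
Applying IC y(0) = 3:
Particular solution: y = 3e^(2x³/3)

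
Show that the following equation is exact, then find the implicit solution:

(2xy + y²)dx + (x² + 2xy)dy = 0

Verify exactness: ∂M/∂y = ∂N/∂x ✓
Find F(x,y) such that ∂F/∂x = M, ∂F/∂y = N
Solution: x²y + xy² = C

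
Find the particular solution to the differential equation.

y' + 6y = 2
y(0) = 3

General solution: y = 1/3 + Ce^(-6x)
Applying y(0) = 3: C = 3 - 1/3 = 8/3
Particular solution: y = 1/3 + (8/3)e^(-6x)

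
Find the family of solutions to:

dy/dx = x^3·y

Separating variables and integrating:
ln|y| = x^4/4 + C

General solution: y = Ce^(x^4/4)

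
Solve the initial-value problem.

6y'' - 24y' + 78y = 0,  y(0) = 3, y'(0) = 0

General solution: y = e^(2x)(C₁cos(3x) + C₂sin(3x))
Complex roots r = 2 ± 3i
Applying ICs: C₁ = 3, C₂ = -2
Particular solution: y = e^(2x)(3cos(3x) - 2sin(3x))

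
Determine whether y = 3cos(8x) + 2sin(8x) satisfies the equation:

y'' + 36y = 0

Verification:
y'' = -192cos(8x) - 128sin(8x)
y'' + 36y ≠ 0 (frequency mismatch: got 64 instead of 36)

No, it is not a solution.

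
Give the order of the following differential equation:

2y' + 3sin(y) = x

The order is 1 (highest derivative is of order 1).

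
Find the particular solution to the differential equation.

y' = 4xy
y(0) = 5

General solution: y = Ce^(2x²)
Applying IC y(0) = 5:
Particular solution: y = 5e^(2x²)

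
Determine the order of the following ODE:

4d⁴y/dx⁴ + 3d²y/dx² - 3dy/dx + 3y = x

The order is 4 (highest derivative is of order 4).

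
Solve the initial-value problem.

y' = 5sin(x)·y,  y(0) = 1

General solution: y = Ce^(-5cos(x))
Applying IC y(0) = 1:
Particular solution: y = e^(5(1-cos(x)))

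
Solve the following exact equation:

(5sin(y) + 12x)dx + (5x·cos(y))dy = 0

Verify exactness: ∂M/∂y = ∂N/∂x ✓
Find F(x,y) such that ∂F/∂x = M, ∂F/∂y = N
Solution: 5x·sin(y) + 6x² = C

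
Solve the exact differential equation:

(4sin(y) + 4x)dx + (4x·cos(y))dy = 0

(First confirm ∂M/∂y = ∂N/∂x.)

Verify exactness: ∂M/∂y = ∂N/∂x ✓
Find F(x,y) such that ∂F/∂x = M, ∂F/∂y = N
Solution: 4x·sin(y) + 2x² = C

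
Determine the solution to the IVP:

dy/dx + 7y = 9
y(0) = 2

General solution: y = 9/7 + Ce^(-7x)
Applying y(0) = 2: C = 2 - 9/7 = 5/7
Particular solution: y = 9/7 + (5/7)e^(-7x)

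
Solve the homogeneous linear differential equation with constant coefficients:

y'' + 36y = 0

Characteristic equation: r² + 36 = 0
Roots: r = ±6i (complex conjugates)
General solution: y = C₁cos(6x) + C₂sin(6x)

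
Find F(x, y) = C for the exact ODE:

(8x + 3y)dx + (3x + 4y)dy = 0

Verify exactness: ∂M/∂y = ∂N/∂x ✓
Find F(x,y) such that ∂F/∂x = M, ∂F/∂y = N
Solution: 4x² + 3xy + 2y² = C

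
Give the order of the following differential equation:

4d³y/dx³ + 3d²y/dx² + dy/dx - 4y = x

The order is 3 (highest derivative is of order 3).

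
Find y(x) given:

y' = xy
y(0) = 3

General solution: y = Ce^(x²/2)
Applying IC y(0) = 3:
Particular solution: y = 3e^(x²/2)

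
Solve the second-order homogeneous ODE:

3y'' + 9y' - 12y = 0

Characteristic equation: 3r² + 9r - 12 = 0
Divide by 3: r² + 3r - 4 = 0
Roots: r = 1, -4 (distinct real)
General solution: y = C₁e^x + C₂e^(-4x)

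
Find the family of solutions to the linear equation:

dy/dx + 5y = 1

Using integrating factor method:

General solution: y = 1/5 + Ce^(-5x)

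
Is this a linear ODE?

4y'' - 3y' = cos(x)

Yes. Linear (y and its derivatives appear to the first power only, no products of y terms)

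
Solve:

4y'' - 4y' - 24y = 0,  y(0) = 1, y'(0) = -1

General solution: y = C₁e^(3x) + C₂e^(-2x)
Applying ICs: C₁ = 1/5, C₂ = 4/5
Particular solution: y = (1/5)e^(3x) + (4/5)e^(-2x)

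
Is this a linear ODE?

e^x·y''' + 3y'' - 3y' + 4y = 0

Yes. Linear (y and its derivatives appear to the first power only, no products of y terms)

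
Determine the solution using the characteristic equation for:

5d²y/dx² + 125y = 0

Characteristic equation: 5r² + 125 = 0
Divide by 5: r² + 25 = 0
Roots: r = ±5i (complex conjugates)
General solution: y = C₁cos(5x) + C₂sin(5x)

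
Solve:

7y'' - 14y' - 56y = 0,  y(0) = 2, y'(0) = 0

General solution: y = C₁e^(4x) + C₂e^(-2x)
Applying ICs: C₁ = 2/3, C₂ = 4/3
Particular solution: y = (2/3)e^(4x) + (4/3)e^(-2x)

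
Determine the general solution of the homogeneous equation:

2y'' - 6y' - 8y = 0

Characteristic equation: 2r² - 6r - 8 = 0
Divide by 2: r² - 3r - 4 = 0
Roots: r = 4, -1 (distinct real)
General solution: y = C₁e^(4x) + C₂e^(-x)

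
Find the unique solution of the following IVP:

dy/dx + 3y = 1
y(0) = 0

General solution: y = 1/3 + Ce^(-3x)
Applying y(0) = 0: C = 0 - 1/3 = -1/3
Particular solution: y = 1/3 - (1/3)e^(-3x)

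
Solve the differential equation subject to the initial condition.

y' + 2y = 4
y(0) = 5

General solution: y = 2 + Ce^(-2x)
Applying y(0) = 5: C = 5 - 2 = 3
Particular solution: y = 2 + 3e^(-2x)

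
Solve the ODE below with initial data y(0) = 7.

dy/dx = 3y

General solution: y = Ce^(3x)
Applying IC y(0) = 7:
Particular solution: y = 7e^(3x)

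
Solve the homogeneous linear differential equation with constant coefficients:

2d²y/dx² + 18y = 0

Characteristic equation: 2r² + 18 = 0
Divide by 2: r² + 9 = 0
Roots: r = ±3i (complex conjugates)
General solution: y = C₁cos(3x) + C₂sin(3x)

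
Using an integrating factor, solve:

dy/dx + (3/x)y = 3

Using integrating factor method:

General solution: y = (3/4)x + Cx^(-3)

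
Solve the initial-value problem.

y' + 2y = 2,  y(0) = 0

General solution: y = 1 + Ce^(-2x)
Applying y(0) = 0: C = 0 - 1 = -1
Particular solution: y = 1 - e^(-2x)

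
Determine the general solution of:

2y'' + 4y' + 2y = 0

Characteristic equation: 2r² + 4r + 2 = 0
Divide by 2: r² + 2r + 1 = 0
Factored: (r + 1)² = 0
Repeated root: r = -1
General solution: y = (C₁ + C₂x)e^(-x)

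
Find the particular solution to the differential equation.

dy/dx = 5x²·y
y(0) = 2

General solution: y = Ce^(5x³/3)
Applying IC y(0) = 2:
Particular solution: y = 2e^(5x³/3)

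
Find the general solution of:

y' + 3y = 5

Using integrating factor method:

General solution: y = 5/3 + Ce^(-3x)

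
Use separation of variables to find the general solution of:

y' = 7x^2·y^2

Separating variables and integrating:
-1/y = 7x^3/3 + C

General solution: y^-1 = (-7/3)x^3 + C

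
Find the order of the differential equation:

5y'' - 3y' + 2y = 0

The order is 2 (highest derivative is of order 2).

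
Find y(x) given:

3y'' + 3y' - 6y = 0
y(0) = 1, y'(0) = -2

General solution: y = C₁e^x + C₂e^(-2x)
Applying ICs: C₁ = 0, C₂ = 1
Particular solution: y = e^(-2x)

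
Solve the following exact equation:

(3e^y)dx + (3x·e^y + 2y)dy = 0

Verify exactness: ∂M/∂y = ∂N/∂x ✓
Find F(x,y) such that ∂F/∂x = M, ∂F/∂y = N
Solution: 3x·e^y + y² = C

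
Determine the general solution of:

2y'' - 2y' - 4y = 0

Characteristic equation: 2r² - 2r - 4 = 0
Divide by 2: r² - r - 2 = 0
Roots: r = 2, -1 (distinct real)
General solution: y = C₁e^(2x) + C₂e^(-x)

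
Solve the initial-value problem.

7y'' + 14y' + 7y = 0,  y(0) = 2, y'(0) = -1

General solution: y = (C₁ + C₂x)e^(-x)
Repeated root r = -1
Applying ICs: C₁ = 2, C₂ = 1
Particular solution: y = (2 + x)e^(-x)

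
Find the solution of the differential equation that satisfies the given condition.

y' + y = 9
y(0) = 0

General solution: y = 9 + Ce^(-x)
Applying y(0) = 0: C = 0 - 9 = -9
Particular solution: y = 9 - 9e^(-x)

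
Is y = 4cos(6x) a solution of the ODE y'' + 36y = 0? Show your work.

Verification:
y'' = -144cos(6x)
y'' + 36y = 0 ✓

Yes, it is a solution.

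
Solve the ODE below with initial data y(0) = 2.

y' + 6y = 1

General solution: y = 1/6 + Ce^(-6x)
Applying y(0) = 2: C = 2 - 1/6 = 11/6
Particular solution: y = 1/6 + (11/6)e^(-6x)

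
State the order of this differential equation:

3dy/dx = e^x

The order is 1 (highest derivative is of order 1).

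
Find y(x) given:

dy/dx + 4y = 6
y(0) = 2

General solution: y = 3/2 + Ce^(-4x)
Applying y(0) = 2: C = 2 - 3/2 = 1/2
Particular solution: y = 3/2 + (1/2)e^(-4x)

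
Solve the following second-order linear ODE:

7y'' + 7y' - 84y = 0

Characteristic equation: 7r² + 7r - 84 = 0
Divide by 7: r² + r - 12 = 0
Roots: r = 3, -4 (distinct real)
General solution: y = C₁e^(3x) + C₂e^(-4x)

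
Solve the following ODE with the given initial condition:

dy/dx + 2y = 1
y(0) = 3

General solution: y = 1/2 + Ce^(-2x)
Applying y(0) = 3: C = 3 - 1/2 = 5/2
Particular solution: y = 1/2 + (5/2)e^(-2x)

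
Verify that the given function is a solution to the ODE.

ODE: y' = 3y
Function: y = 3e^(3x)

Verification:
y = 3e^(3x)
y' = 9e^(3x)
3y = 9e^(3x)
y' = 3y ✓

Yes, it is a solution.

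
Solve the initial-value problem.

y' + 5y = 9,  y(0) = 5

General solution: y = 9/5 + Ce^(-5x)
Applying y(0) = 5: C = 5 - 9/5 = 16/5
Particular solution: y = 9/5 + (16/5)e^(-5x)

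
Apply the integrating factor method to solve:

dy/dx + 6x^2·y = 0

Using integrating factor method:

General solution: y = Ce^(-2x^3)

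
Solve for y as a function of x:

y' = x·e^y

Separating variables and integrating:
-e^(-y) = x²/2 + C

General solution: y = -ln(C - x²/2)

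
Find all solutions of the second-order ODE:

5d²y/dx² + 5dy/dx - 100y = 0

Characteristic equation: 5r² + 5r - 100 = 0
Divide by 5: r² + r - 20 = 0
Roots: r = 4, -5 (distinct real)
General solution: y = C₁e^(4x) + C₂e^(-5x)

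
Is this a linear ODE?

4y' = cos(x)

Yes. Linear (y and its derivatives appear to the first power only, no products of y terms)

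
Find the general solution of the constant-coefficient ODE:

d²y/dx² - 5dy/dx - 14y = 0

Characteristic equation: r² - 5r - 14 = 0
Roots: r = 7, -2 (distinct real)
General solution: y = C₁e^(7x) + C₂e^(-2x)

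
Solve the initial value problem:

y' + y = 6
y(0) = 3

General solution: y = 6 + Ce^(-x)
Applying y(0) = 3: C = 3 - 6 = -3
Particular solution: y = 6 - 3e^(-x)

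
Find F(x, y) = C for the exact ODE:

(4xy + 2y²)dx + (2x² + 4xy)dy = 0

Verify exactness: ∂M/∂y = ∂N/∂x ✓
Find F(x,y) such that ∂F/∂x = M, ∂F/∂y = N
Solution: 2x²y + 2xy² = C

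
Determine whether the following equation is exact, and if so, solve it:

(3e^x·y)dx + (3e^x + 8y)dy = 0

Verify exactness: ∂M/∂y = ∂N/∂x ✓
Find F(x,y) such that ∂F/∂x = M, ∂F/∂y = N
Solution: 3e^x·y + 4y² = C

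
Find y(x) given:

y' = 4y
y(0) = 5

General solution: y = Ce^(4x)
Applying IC y(0) = 5:
Particular solution: y = 5e^(4x)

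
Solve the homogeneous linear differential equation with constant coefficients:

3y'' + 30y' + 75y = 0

Characteristic equation: 3r² + 30r + 75 = 0
Divide by 3: r² + 10r + 25 = 0
Factored: (r + 5)² = 0
Repeated root: r = -5
General solution: y = (C₁ + C₂x)e^(-5x)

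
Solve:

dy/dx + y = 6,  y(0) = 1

General solution: y = 6 + Ce^(-x)
Applying y(0) = 1: C = 1 - 6 = -5
Particular solution: y = 6 - 5e^(-x)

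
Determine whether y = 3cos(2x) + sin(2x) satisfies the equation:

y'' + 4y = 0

Verification:
y'' = -12cos(2x) - 4sin(2x)
y'' + 4y = 0 ✓

Yes, it is a solution.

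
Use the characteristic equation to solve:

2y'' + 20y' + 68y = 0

Characteristic equation: 2r² + 20r + 68 = 0
Divide by 2: r² + 10r + 34 = 0
Roots: r = -5 ± 3i (complex conjugates)
General solution: y = e^(-5x)(C₁cos(3x) + C₂sin(3x))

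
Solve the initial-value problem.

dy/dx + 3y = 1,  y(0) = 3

General solution: y = 1/3 + Ce^(-3x)
Applying y(0) = 3: C = 3 - 1/3 = 8/3
Particular solution: y = 1/3 + (8/3)e^(-3x)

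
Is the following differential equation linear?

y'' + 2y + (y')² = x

No. Nonlinear ((y')² term)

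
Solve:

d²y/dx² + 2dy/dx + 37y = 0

Characteristic equation: r² + 2r + 37 = 0
Roots: r = -1 ± 6i (complex conjugates)
General solution: y = e^(-x)(C₁cos(6x) + C₂sin(6x))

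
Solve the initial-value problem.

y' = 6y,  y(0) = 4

General solution: y = Ce^(6x)
Applying IC y(0) = 4:
Particular solution: y = 4e^(6x)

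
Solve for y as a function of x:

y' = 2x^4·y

Separating variables and integrating:
ln|y| = 2x^5/5 + C

General solution: y = Ce^(2x^5/5)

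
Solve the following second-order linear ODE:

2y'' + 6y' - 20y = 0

Characteristic equation: 2r² + 6r - 20 = 0
Divide by 2: r² + 3r - 10 = 0
Roots: r = 2, -5 (distinct real)
General solution: y = C₁e^(2x) + C₂e^(-5x)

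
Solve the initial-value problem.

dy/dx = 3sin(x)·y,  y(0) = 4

General solution: y = Ce^(-3cos(x))
Applying IC y(0) = 4:
Particular solution: y = 4e^(3(1-cos(x)))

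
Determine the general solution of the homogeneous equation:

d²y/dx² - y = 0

Characteristic equation: r² - 1 = 0
Roots: r = 1, -1 (distinct real)
General solution: y = C₁e^x + C₂e^(-x)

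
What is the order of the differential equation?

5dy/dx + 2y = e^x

The order is 1 (highest derivative is of order 1).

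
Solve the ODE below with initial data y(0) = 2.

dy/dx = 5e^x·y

General solution: y = Ce^(5e^x)
Applying IC y(0) = 2:
Particular solution: y = 2e^(5(e^x - 1))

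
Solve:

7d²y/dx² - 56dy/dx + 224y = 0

Characteristic equation: 7r² - 56r + 224 = 0
Divide by 7: r² - 8r + 32 = 0
Roots: r = 4 ± 4i (complex conjugates)
General solution: y = e^(4x)(C₁cos(4x) + C₂sin(4x))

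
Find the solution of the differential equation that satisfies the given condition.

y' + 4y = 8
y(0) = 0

General solution: y = 2 + Ce^(-4x)
Applying y(0) = 0: C = 0 - 2 = -2
Particular solution: y = 2 - 2e^(-4x)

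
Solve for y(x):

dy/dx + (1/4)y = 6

Using integrating factor method:

General solution: y = 24 + Ce^(-x/4)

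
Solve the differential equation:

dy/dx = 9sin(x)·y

Separating variables and integrating:
ln|y| = -9cos(x) + C

General solution: y = Ce^(-9cos(x))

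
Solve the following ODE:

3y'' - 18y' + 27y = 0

Characteristic equation: 3r² - 18r + 27 = 0
Divide by 3: r² - 6r + 9 = 0
Factored: (r - 3)² = 0
Repeated root: r = 3
General solution: y = (C₁ + C₂x)e^(3x)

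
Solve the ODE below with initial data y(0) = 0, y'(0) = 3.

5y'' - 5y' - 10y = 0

General solution: y = C₁e^(2x) + C₂e^(-x)
Applying ICs: C₁ = 1, C₂ = -1
Particular solution: y = e^(2x) - e^(-x)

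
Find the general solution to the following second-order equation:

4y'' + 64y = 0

Characteristic equation: 4r² + 64 = 0
Divide by 4: r² + 16 = 0
Roots: r = ±4i (complex conjugates)
General solution: y = C₁cos(4x) + C₂sin(4x)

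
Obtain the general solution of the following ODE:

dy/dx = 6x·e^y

Separating variables and integrating:
-e^(-y) = 3x² + C

General solution: y = -ln(C - 3x²)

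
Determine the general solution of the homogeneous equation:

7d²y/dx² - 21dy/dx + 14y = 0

Characteristic equation: 7r² - 21r + 14 = 0
Divide by 7: r² - 3r + 2 = 0
Roots: r = 1, 2 (distinct real)
General solution: y = C₁e^x + C₂e^(2x)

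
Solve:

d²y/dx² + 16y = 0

Characteristic equation: r² + 16 = 0
Roots: r = ±4i (complex conjugates)
General solution: y = C₁cos(4x) + C₂sin(4x)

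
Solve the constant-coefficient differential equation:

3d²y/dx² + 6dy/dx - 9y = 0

Characteristic equation: 3r² + 6r - 9 = 0
Divide by 3: r² + 2r - 3 = 0
Roots: r = 1, -3 (distinct real)
General solution: y = C₁e^x + C₂e^(-3x)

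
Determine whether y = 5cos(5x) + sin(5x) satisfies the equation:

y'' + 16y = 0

Verification:
y'' = -125cos(5x) - 25sin(5x)
y'' + 16y ≠ 0 (frequency mismatch: got 25 instead of 16)

No, it is not a solution.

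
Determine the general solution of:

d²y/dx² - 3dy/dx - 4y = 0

Characteristic equation: r² - 3r - 4 = 0
Roots: r = 4, -1 (distinct real)
General solution: y = C₁e^(4x) + C₂e^(-x)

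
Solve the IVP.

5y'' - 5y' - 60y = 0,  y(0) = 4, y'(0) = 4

General solution: y = C₁e^(4x) + C₂e^(-3x)
Applying ICs: C₁ = 16/7, C₂ = 12/7
Particular solution: y = (16/7)e^(4x) + (12/7)e^(-3x)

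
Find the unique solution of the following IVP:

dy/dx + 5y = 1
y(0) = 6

General solution: y = 1/5 + Ce^(-5x)
Applying y(0) = 6: C = 6 - 1/5 = 29/5
Particular solution: y = 1/5 + (29/5)e^(-5x)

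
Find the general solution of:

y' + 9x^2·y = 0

Using integrating factor method:

General solution: y = Ce^(-3x^3)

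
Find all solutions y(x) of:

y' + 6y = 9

Using integrating factor method:

General solution: y = 3/2 + Ce^(-6x)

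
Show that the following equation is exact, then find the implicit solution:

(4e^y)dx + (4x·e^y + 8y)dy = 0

Verify exactness: ∂M/∂y = ∂N/∂x ✓
Find F(x,y) such that ∂F/∂x = M, ∂F/∂y = N
Solution: 4x·e^y + 4y² = C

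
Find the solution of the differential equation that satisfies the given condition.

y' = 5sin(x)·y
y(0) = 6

General solution: y = Ce^(-5cos(x))
Applying IC y(0) = 6:
Particular solution: y = 6e^(5(1-cos(x)))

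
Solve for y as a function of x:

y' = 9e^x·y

Separating variables and integrating:
ln|y| = 9e^x + C

General solution: y = Ce^(9e^x)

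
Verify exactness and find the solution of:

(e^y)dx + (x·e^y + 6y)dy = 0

Verify exactness: ∂M/∂y = ∂N/∂x ✓
Find F(x,y) such that ∂F/∂x = M, ∂F/∂y = N
Solution: x·e^y + 3y² = C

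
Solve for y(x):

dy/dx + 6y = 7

Using integrating factor method:

General solution: y = 7/6 + Ce^(-6x)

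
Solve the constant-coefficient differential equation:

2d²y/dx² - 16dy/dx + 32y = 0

Characteristic equation: 2r² - 16r + 32 = 0
Divide by 2: r² - 8r + 16 = 0
Factored: (r - 4)² = 0
Repeated root: r = 4
General solution: y = (C₁ + C₂x)e^(4x)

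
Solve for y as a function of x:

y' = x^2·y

Separating variables and integrating:
ln|y| = x^3/3 + C

General solution: y = Ce^(x^3/3)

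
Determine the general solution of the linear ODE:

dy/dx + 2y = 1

Using integrating factor method:

General solution: y = 1/2 + Ce^(-2x)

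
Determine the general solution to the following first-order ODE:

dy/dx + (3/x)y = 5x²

Using integrating factor method:

General solution: y = (5/6)x^3 + Cx^(-3)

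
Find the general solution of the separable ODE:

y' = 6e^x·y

Separating variables and integrating:
ln|y| = 6e^x + C

General solution: y = Ce^(6e^x)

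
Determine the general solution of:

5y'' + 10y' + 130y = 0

Characteristic equation: 5r² + 10r + 130 = 0
Divide by 5: r² + 2r + 26 = 0
Roots: r = -1 ± 5i (complex conjugates)
General solution: y = e^(-x)(C₁cos(5x) + C₂sin(5x))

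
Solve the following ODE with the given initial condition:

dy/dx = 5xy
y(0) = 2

General solution: y = Ce^(5x²/2)
Applying IC y(0) = 2:
Particular solution: y = 2e^(5x²/2)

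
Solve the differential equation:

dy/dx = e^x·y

Separating variables and integrating:
ln|y| = e^x + C

General solution: y = Ce^(e^x)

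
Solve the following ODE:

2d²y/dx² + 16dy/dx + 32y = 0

Characteristic equation: 2r² + 16r + 32 = 0
Divide by 2: r² + 8r + 16 = 0
Factored: (r + 4)² = 0
Repeated root: r = -4
General solution: y = (C₁ + C₂x)e^(-4x)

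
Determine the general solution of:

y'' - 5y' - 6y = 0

Characteristic equation: r² - 5r - 6 = 0
Roots: r = 6, -1 (distinct real)
General solution: y = C₁e^(6x) + C₂e^(-x)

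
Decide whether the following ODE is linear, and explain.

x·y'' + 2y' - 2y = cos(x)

Linear (y and its derivatives appear to the first power only, no products of y terms)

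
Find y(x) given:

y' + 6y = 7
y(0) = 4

General solution: y = 7/6 + Ce^(-6x)
Applying y(0) = 4: C = 4 - 7/6 = 17/6
Particular solution: y = 7/6 + (17/6)e^(-6x)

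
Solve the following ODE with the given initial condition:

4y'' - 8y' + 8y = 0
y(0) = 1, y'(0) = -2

General solution: y = e^x(C₁cos(x) + C₂sin(x))
Complex roots r = 1 ± i
Applying ICs: C₁ = 1, C₂ = -3
Particular solution: y = e^x(cos(x) - 3sin(x))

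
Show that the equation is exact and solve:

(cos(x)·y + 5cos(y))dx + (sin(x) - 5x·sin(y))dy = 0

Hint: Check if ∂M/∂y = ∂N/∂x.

Verify exactness: ∂M/∂y = ∂N/∂x ✓
Find F(x,y) such that ∂F/∂x = M, ∂F/∂y = N
Solution: sin(x)·y + 5x·cos(y) = C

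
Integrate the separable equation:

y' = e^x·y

Separating variables and integrating:
ln|y| = e^x + C

General solution: y = Ce^(e^x)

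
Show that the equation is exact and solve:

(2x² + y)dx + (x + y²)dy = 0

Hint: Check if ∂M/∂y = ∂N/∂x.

Verify exactness: ∂M/∂y = ∂N/∂x ✓
Find F(x,y) such that ∂F/∂x = M, ∂F/∂y = N
Solution: 2x³/3 + xy + y³/3 = C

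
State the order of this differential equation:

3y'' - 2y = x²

The order is 2 (highest derivative is of order 2).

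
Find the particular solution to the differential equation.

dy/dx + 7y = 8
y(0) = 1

General solution: y = 8/7 + Ce^(-7x)
Applying y(0) = 1: C = 1 - 8/7 = -1/7
Particular solution: y = 8/7 - (1/7)e^(-7x)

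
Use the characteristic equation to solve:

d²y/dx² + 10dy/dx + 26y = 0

Characteristic equation: r² + 10r + 26 = 0
Roots: r = -5 ± i (complex conjugates)
General solution: y = e^(-5x)(C₁cos(x) + C₂sin(x))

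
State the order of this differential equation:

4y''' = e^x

The order is 3 (highest derivative is of order 3).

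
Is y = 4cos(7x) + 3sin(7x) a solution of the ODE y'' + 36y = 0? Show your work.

Verification:
y'' = -196cos(7x) - 147sin(7x)
y'' + 36y ≠ 0 (frequency mismatch: got 49 instead of 36)

No, it is not a solution.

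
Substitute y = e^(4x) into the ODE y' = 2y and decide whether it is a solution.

Verification:
y = e^(4x)
y' = 4e^(4x)
But 2y = 2e^(4x)
y' ≠ 2y — the derivative does not match

No, it is not a solution.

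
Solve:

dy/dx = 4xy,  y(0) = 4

General solution: y = Ce^(2x²)
Applying IC y(0) = 4:
Particular solution: y = 4e^(2x²)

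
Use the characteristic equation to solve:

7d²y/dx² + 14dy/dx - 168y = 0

Characteristic equation: 7r² + 14r - 168 = 0
Divide by 7: r² + 2r - 24 = 0
Roots: r = 4, -6 (distinct real)
General solution: y = C₁e^(4x) + C₂e^(-6x)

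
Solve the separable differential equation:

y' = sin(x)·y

Separating variables and integrating:
ln|y| = -cos(x) + C

General solution: y = Ce^(-cos(x))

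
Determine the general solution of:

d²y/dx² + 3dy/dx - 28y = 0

Characteristic equation: r² + 3r - 28 = 0
Roots: r = 4, -7 (distinct real)
General solution: y = C₁e^(4x) + C₂e^(-7x)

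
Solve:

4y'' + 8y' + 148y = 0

Characteristic equation: 4r² + 8r + 148 = 0
Divide by 4: r² + 2r + 37 = 0
Roots: r = -1 ± 6i (complex conjugates)
General solution: y = e^(-x)(C₁cos(6x) + C₂sin(6x))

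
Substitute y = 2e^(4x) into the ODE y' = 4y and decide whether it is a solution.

Verification:
y = 2e^(4x)
y' = 8e^(4x)
4y = 8e^(4x)
y' = 4y ✓

Yes, it is a solution.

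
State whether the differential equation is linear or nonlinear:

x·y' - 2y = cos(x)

Linear (y and its derivatives appear to the first power only, no products of y terms)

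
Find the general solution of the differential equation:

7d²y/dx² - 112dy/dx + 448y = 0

Characteristic equation: 7r² - 112r + 448 = 0
Divide by 7: r² - 16r + 64 = 0
Factored: (r - 8)² = 0
Repeated root: r = 8
General solution: y = (C₁ + C₂x)e^(8x)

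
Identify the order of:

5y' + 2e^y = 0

The order is 1 (highest derivative is of order 1).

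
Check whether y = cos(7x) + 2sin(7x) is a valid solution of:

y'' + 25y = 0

Verification:
y'' = -49cos(7x) - 98sin(7x)
y'' + 25y ≠ 0 (frequency mismatch: got 49 instead of 25)

No, it is not a solution.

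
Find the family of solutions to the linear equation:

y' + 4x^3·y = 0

Using integrating factor method:

General solution: y = Ce^(-x^4)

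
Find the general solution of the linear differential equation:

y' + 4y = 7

Using integrating factor method:

General solution: y = 7/4 + Ce^(-4x)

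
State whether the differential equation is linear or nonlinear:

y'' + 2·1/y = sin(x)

Nonlinear (1/y term)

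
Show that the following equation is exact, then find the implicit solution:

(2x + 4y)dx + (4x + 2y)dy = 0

Verify exactness: ∂M/∂y = ∂N/∂x ✓
Find F(x,y) such that ∂F/∂x = M, ∂F/∂y = N
Solution: x² + 4xy + y² = C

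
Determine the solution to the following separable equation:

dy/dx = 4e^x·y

Separating variables and integrating:
ln|y| = 4e^x + C

General solution: y = Ce^(4e^x)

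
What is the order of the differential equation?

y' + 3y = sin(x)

The order is 1 (highest derivative is of order 1).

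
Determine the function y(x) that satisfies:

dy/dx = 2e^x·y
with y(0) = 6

General solution: y = Ce^(2e^x)
Applying IC y(0) = 6:
Particular solution: y = 6e^(2(e^x - 1))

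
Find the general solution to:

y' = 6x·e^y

Separating variables and integrating:
-e^(-y) = 3x² + C

General solution: y = -ln(C - 3x²)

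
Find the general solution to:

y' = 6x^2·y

Separating variables and integrating:
ln|y| = 2x^3 + C

General solution: y = Ce^(2x^3)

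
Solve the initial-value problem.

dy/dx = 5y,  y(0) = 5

General solution: y = Ce^(5x)
Applying IC y(0) = 5:
Particular solution: y = 5e^(5x)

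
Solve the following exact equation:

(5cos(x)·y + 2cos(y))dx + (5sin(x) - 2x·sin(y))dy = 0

Verify exactness: ∂M/∂y = ∂N/∂x ✓
Find F(x,y) such that ∂F/∂x = M, ∂F/∂y = N
Solution: 5sin(x)·y + 2x·cos(y) = C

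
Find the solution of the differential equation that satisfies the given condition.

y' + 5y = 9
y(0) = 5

General solution: y = 9/5 + Ce^(-5x)
Applying y(0) = 5: C = 5 - 9/5 = 16/5
Particular solution: y = 9/5 + (16/5)e^(-5x)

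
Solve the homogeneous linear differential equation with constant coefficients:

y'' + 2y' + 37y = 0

Characteristic equation: r² + 2r + 37 = 0
Roots: r = -1 ± 6i (complex conjugates)
General solution: y = e^(-x)(C₁cos(6x) + C₂sin(6x))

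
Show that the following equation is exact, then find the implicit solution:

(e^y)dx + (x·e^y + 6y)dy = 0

Verify exactness: ∂M/∂y = ∂N/∂x ✓
Find F(x,y) such that ∂F/∂x = M, ∂F/∂y = N
Solution: x·e^y + 3y² = C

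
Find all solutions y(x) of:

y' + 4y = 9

Using integrating factor method:

General solution: y = 9/4 + Ce^(-4x)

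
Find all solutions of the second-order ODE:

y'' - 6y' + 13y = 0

Characteristic equation: r² - 6r + 13 = 0
Roots: r = 3 ± 2i (complex conjugates)
General solution: y = e^(3x)(C₁cos(2x) + C₂sin(2x))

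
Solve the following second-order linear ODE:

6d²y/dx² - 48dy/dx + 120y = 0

Characteristic equation: 6r² - 48r + 120 = 0
Divide by 6: r² - 8r + 20 = 0
Roots: r = 4 ± 2i (complex conjugates)
General solution: y = e^(4x)(C₁cos(2x) + C₂sin(2x))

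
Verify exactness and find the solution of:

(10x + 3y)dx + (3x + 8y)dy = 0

Verify exactness: ∂M/∂y = ∂N/∂x ✓
Find F(x,y) such that ∂F/∂x = M, ∂F/∂y = N
Solution: 5x² + 3xy + 4y² = C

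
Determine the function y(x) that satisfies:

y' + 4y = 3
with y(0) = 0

General solution: y = 3/4 + Ce^(-4x)
Applying y(0) = 0: C = 0 - 3/4 = -3/4
Particular solution: y = 3/4 - (3/4)e^(-4x)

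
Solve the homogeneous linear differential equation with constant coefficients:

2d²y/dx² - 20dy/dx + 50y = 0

Characteristic equation: 2r² - 20r + 50 = 0
Divide by 2: r² - 10r + 25 = 0
Factored: (r - 5)² = 0
Repeated root: r = 5
General solution: y = (C₁ + C₂x)e^(5x)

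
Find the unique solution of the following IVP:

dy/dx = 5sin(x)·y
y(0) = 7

General solution: y = Ce^(-5cos(x))
Applying IC y(0) = 7:
Particular solution: y = 7e^(5(1-cos(x)))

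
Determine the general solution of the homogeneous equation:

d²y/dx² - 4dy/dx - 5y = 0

Characteristic equation: r² - 4r - 5 = 0
Roots: r = 5, -1 (distinct real)
General solution: y = C₁e^(5x) + C₂e^(-x)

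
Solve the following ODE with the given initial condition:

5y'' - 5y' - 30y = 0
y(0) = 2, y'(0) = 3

General solution: y = C₁e^(3x) + C₂e^(-2x)
Applying ICs: C₁ = 7/5, C₂ = 3/5
Particular solution: y = (7/5)e^(3x) + (3/5)e^(-2x)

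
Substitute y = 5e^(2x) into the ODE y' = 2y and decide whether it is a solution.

Verification:
y = 5e^(2x)
y' = 10e^(2x)
2y = 10e^(2x)
y' = 2y ✓

Yes, it is a solution.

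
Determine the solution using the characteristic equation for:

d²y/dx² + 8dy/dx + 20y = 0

Characteristic equation: r² + 8r + 20 = 0
Roots: r = -4 ± 2i (complex conjugates)
General solution: y = e^(-4x)(C₁cos(2x) + C₂sin(2x))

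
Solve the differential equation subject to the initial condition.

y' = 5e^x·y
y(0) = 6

General solution: y = Ce^(5e^x)
Applying IC y(0) = 6:
Particular solution: y = 6e^(5(e^x - 1))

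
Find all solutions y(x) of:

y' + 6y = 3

Using integrating factor method:

General solution: y = 1/2 + Ce^(-6x)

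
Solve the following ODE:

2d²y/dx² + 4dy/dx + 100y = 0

Characteristic equation: 2r² + 4r + 100 = 0
Divide by 2: r² + 2r + 50 = 0
Roots: r = -1 ± 7i (complex conjugates)
General solution: y = e^(-x)(C₁cos(7x) + C₂sin(7x))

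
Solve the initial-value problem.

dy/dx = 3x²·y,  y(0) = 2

General solution: y = Ce^(x³)
Applying IC y(0) = 2:
Particular solution: y = 2e^(x³)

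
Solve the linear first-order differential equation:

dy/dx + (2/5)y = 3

Using integrating factor method:

General solution: y = 15/2 + Ce^(-2x/5)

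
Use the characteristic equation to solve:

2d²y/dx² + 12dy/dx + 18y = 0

Characteristic equation: 2r² + 12r + 18 = 0
Divide by 2: r² + 6r + 9 = 0
Factored: (r + 3)² = 0
Repeated root: r = -3
General solution: y = (C₁ + C₂x)e^(-3x)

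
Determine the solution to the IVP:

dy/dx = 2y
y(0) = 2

General solution: y = Ce^(2x)
Applying IC y(0) = 2:
Particular solution: y = 2e^(2x)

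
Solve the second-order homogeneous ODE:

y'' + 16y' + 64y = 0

Characteristic equation: r² + 16r + 64 = 0
Factored: (r + 8)² = 0
Repeated root: r = -8
General solution: y = (C₁ + C₂x)e^(-8x)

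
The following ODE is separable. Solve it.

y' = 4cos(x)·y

Separating variables and integrating:
ln|y| = 4sin(x) + C

General solution: y = Ce^(4sin(x))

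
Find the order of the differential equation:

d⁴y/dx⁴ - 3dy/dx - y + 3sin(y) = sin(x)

The order is 4 (highest derivative is of order 4).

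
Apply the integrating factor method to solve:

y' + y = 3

Using integrating factor method:

General solution: y = 3 + Ce^(-x)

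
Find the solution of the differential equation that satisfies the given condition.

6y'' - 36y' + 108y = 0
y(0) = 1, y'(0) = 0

General solution: y = e^(3x)(C₁cos(3x) + C₂sin(3x))
Complex roots r = 3 ± 3i
Applying ICs: C₁ = 1, C₂ = -1
Particular solution: y = e^(3x)(cos(3x) - sin(3x))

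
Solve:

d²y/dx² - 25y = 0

Characteristic equation: r² - 25 = 0
Roots: r = 5, -5 (distinct real)
General solution: y = C₁e^(5x) + C₂e^(-5x)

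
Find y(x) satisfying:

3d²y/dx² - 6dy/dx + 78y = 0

Characteristic equation: 3r² - 6r + 78 = 0
Divide by 3: r² - 2r + 26 = 0
Roots: r = 1 ± 5i (complex conjugates)
General solution: y = e^x(C₁cos(5x) + C₂sin(5x))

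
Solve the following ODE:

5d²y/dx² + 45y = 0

Characteristic equation: 5r² + 45 = 0
Divide by 5: r² + 9 = 0
Roots: r = ±3i (complex conjugates)
General solution: y = C₁cos(3x) + C₂sin(3x)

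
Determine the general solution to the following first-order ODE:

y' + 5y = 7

Using integrating factor method:

General solution: y = 7/5 + Ce^(-5x)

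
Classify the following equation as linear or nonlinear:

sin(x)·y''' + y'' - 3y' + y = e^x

Linear (y and its derivatives appear to the first power only, no products of y terms)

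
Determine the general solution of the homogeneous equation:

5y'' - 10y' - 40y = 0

Characteristic equation: 5r² - 10r - 40 = 0
Divide by 5: r² - 2r - 8 = 0
Roots: r = 4, -2 (distinct real)
General solution: y = C₁e^(4x) + C₂e^(-2x)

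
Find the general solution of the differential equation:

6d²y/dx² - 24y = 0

Characteristic equation: 6r² - 24 = 0
Divide by 6: r² - 4 = 0
Roots: r = 2, -2 (distinct real)
General solution: y = C₁e^(2x) + C₂e^(-2x)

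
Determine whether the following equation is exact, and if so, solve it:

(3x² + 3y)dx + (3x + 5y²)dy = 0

Verify exactness: ∂M/∂y = ∂N/∂x ✓
Find F(x,y) such that ∂F/∂x = M, ∂F/∂y = N
Solution: x³ + 3xy + 5y³/3 = C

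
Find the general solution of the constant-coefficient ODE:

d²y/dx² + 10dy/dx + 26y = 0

Characteristic equation: r² + 10r + 26 = 0
Roots: r = -5 ± i (complex conjugates)
General solution: y = e^(-5x)(C₁cos(x) + C₂sin(x))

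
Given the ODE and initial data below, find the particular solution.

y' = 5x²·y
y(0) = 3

General solution: y = Ce^(5x³/3)
Applying IC y(0) = 3:
Particular solution: y = 3e^(5x³/3)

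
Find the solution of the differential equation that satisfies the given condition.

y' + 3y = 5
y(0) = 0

General solution: y = 5/3 + Ce^(-3x)
Applying y(0) = 0: C = 0 - 5/3 = -5/3
Particular solution: y = 5/3 - (5/3)e^(-3x)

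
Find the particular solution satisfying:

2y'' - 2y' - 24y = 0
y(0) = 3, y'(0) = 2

General solution: y = C₁e^(4x) + C₂e^(-3x)
Applying ICs: C₁ = 11/7, C₂ = 10/7
Particular solution: y = (11/7)e^(4x) + (10/7)e^(-3x)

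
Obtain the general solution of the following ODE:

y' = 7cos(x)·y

Separating variables and integrating:
ln|y| = 7sin(x) + C

General solution: y = Ce^(7sin(x))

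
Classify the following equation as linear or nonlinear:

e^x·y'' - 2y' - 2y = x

Linear (y and its derivatives appear to the first power only, no products of y terms)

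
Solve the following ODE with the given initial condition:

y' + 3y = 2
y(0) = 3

General solution: y = 2/3 + Ce^(-3x)
Applying y(0) = 3: C = 3 - 2/3 = 7/3
Particular solution: y = 2/3 + (7/3)e^(-3x)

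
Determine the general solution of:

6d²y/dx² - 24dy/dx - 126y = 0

Characteristic equation: 6r² - 24r - 126 = 0
Divide by 6: r² - 4r - 21 = 0
Roots: r = 7, -3 (distinct real)
General solution: y = C₁e^(7x) + C₂e^(-3x)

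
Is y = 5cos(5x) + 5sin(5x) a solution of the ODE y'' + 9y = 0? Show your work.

Verification:
y'' = -125cos(5x) - 125sin(5x)
y'' + 9y ≠ 0 (frequency mismatch: got 25 instead of 9)

No, it is not a solution.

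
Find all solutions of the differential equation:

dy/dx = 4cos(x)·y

Separating variables and integrating:
ln|y| = 4sin(x) + C

General solution: y = Ce^(4sin(x))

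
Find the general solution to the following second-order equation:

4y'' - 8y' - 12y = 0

Characteristic equation: 4r² - 8r - 12 = 0
Divide by 4: r² - 2r - 3 = 0
Roots: r = 3, -1 (distinct real)
General solution: y = C₁e^(3x) + C₂e^(-x)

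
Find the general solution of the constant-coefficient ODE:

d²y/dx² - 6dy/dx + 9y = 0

Characteristic equation: r² - 6r + 9 = 0
Factored: (r - 3)² = 0
Repeated root: r = 3
General solution: y = (C₁ + C₂x)e^(3x)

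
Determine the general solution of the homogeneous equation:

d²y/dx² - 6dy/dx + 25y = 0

Characteristic equation: r² - 6r + 25 = 0
Roots: r = 3 ± 4i (complex conjugates)
General solution: y = e^(3x)(C₁cos(4x) + C₂sin(4x))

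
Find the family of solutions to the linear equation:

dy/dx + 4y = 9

Using integrating factor method:

General solution: y = 9/4 + Ce^(-4x)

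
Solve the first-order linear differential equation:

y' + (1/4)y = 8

Using integrating factor method:

General solution: y = 32 + Ce^(-x/4)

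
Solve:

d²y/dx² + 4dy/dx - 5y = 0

Characteristic equation: r² + 4r - 5 = 0
Roots: r = 1, -5 (distinct real)
General solution: y = C₁e^x + C₂e^(-5x)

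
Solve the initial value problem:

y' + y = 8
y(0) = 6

General solution: y = 8 + Ce^(-x)
Applying y(0) = 6: C = 6 - 8 = -2
Particular solution: y = 8 - 2e^(-x)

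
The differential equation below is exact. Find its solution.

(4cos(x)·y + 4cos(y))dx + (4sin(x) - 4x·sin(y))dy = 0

Verify exactness: ∂M/∂y = ∂N/∂x ✓
Find F(x,y) such that ∂F/∂x = M, ∂F/∂y = N
Solution: 4sin(x)·y + 4x·cos(y) = C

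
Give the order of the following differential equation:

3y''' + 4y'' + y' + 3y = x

The order is 3 (highest derivative is of order 3).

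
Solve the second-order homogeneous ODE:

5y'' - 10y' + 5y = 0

Characteristic equation: 5r² - 10r + 5 = 0
Divide by 5: r² - 2r + 1 = 0
Factored: (r - 1)² = 0
Repeated root: r = 1
General solution: y = (C₁ + C₂x)e^x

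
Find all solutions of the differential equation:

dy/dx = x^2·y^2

Separating variables and integrating:
-1/y = x^3/3 + C

General solution: y^-1 = (-1/3)x^3 + C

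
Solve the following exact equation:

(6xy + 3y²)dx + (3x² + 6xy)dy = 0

Verify exactness: ∂M/∂y = ∂N/∂x ✓
Find F(x,y) such that ∂F/∂x = M, ∂F/∂y = N
Solution: 3x²y + 3xy² = C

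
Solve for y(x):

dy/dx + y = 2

Using integrating factor method:

General solution: y = 2 + Ce^(-x)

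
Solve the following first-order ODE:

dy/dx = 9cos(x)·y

Separating variables and integrating:
ln|y| = 9sin(x) + C

General solution: y = Ce^(9sin(x))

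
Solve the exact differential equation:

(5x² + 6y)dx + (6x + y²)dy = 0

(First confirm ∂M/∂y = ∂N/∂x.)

Verify exactness: ∂M/∂y = ∂N/∂x ✓
Find F(x,y) such that ∂F/∂x = M, ∂F/∂y = N
Solution: 5x³/3 + 6xy + y³/3 = C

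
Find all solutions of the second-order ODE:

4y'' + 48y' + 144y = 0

Characteristic equation: 4r² + 48r + 144 = 0
Divide by 4: r² + 12r + 36 = 0
Factored: (r + 6)² = 0
Repeated root: r = -6
General solution: y = (C₁ + C₂x)e^(-6x)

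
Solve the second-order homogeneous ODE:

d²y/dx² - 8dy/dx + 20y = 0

Characteristic equation: r² - 8r + 20 = 0
Roots: r = 4 ± 2i (complex conjugates)
General solution: y = e^(4x)(C₁cos(2x) + C₂sin(2x))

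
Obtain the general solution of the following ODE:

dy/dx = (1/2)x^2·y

Separating variables and integrating:
ln|y| = x^3/6 + C

General solution: y = Ce^(x^3/6)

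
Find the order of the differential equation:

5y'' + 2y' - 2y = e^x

The order is 2 (highest derivative is of order 2).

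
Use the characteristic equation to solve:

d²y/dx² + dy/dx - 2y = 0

Characteristic equation: r² + r - 2 = 0
Roots: r = 1, -2 (distinct real)
General solution: y = C₁e^x + C₂e^(-2x)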